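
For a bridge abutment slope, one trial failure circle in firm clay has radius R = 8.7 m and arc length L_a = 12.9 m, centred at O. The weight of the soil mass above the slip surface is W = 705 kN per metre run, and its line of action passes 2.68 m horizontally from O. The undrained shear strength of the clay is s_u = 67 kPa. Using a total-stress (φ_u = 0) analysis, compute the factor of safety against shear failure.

FS = 3.98

Taking moments about the centre O, the resisting moment is provided by the undrained shear strength acting along the arc:
M_R = s_u·L_a·R = 67·12.90·8.7 = 7519.4 kN·m/m
M_D = W·d = 705·2.68 = 1889.4 kN·m/m
FS = M_R / M_D = 7519.4 / 1889.4 = 3.980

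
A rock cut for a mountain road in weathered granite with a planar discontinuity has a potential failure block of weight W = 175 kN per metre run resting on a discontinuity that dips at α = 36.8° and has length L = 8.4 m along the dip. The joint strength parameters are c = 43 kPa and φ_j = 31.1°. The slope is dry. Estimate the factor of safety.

FS = 4.25

Resolving the block weight along and normal to the plane and applying the Mohr–Coulomb strength on the joint:
N' = W cosα = 175·cos36.8° = 140.1 kN/m
Driving force T = W sinα = 175·sin36.8° = 104.8 kN/m
Resisting force R = c·L + N'·tanφ_j = 43·8.4 + 140.1·tan31.1° = 361.2 + 84.5 = 445.7 kN/m
FS = R / T = 445.7 / 104.8 = 4.252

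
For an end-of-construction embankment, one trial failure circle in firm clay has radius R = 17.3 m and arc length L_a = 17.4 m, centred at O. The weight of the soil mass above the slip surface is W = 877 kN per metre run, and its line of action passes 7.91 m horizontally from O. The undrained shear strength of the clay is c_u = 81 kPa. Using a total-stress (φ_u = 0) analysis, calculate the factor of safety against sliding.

Taking moments about the centre O, the resisting moment is provided by the undrained shear strength acting along the arc:
M_R = c_u·L_a·R = 81·17.40·17.3 = 24382.6 kN·m/m
M_D = W·d = 877·7.91 = 6937.1 kN·m/m
FS = M_R / M_D = 24382.6 / 6937.1 = 3.515

FS = 3.51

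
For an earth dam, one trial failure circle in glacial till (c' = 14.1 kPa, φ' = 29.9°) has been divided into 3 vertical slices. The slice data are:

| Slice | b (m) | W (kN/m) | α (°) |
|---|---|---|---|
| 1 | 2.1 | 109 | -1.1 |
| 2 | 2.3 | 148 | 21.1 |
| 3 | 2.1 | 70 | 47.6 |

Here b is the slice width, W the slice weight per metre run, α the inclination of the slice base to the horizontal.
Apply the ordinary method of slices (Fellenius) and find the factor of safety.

Ordinary method of slices: FS = Σ[c'·Δl_i + (W_i cosα_i)·tanφ'] / Σ W_i sinα_i, with Δl_i = b_i / cosα_i.
Slice 1: Δl = 2.1/cos(-1.1°) = 2.100 m; N'_1 = 109·cos(-1.1°) = 109.0; c'Δl = 29.62; W sinα = -2.1
Slice 2: Δl = 2.3/cos21.1° = 2.465 m; N'_2 = 148·cos21.1° = 138.1; c'Δl = 34.76; W sinα = 53.3
Slice 3: Δl = 2.1/cos47.6° = 3.114 m; N'_3 = 70·cos47.6° = 47.2; c'Δl = 43.91; W sinα = 51.7
Σc'Δl = 108.3 kN/m; ΣN' = 294.3 kN/m; ΣW sinα = 102.9 kN/m
Resisting = 108.3 + 294.3·tan29.9° = 108.3 + 169.2 = 277.5 kN/m
FS = 277.5 / 102.9 = 2.697

FS = 2.70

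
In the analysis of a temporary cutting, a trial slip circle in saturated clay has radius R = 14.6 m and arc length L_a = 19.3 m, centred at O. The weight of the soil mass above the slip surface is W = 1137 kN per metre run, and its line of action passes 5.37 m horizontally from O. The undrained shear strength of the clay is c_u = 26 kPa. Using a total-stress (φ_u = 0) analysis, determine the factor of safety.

Taking moments about the centre O, the resisting moment is provided by the undrained shear strength acting along the arc:
M_R = c_u·L_a·R = 26·19.30·14.6 = 7326.3 kN·m/m
M_D = W·d = 1137·5.37 = 6105.7 kN·m/m
FS = M_R / M_D = 7326.3 / 6105.7 = 1.200

FS = 1.20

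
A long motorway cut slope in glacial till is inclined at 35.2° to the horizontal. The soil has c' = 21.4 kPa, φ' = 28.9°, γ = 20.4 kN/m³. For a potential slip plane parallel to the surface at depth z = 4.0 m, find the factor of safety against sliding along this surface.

For an infinite slope with a slip plane parallel to the surface (no pore pressure): FS = [c' + γz cos²β tanφ'] / [γz sinβ cosβ].
γz = 20.4·4.0 = 81.60 kN/m²
Numerator = 21.4 + 81.60·cos²35.2°·tan28.9° = 21.4 + 81.60·0.6677·0.5520 = 51.478 kPa
Denominator = 81.60·sin35.2°·cos35.2° = 81.60·0.5764·0.8171 = 38.436 kPa
FS = 51.478 / 38.436 = 1.339

FS = 1.34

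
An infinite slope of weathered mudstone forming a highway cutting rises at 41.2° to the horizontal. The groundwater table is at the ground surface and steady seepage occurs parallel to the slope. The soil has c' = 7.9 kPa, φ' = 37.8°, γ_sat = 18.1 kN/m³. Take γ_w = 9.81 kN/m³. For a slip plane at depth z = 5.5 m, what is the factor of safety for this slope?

FS = 0.57

With seepage parallel to the slope and the water table at the surface, the effective normal stress on the slip plane uses the buoyant unit weight γ' = γ_sat − γ_w while the driving shear stress uses γ_sat:
FS = [c' + γ' z cos²β tanφ'] / [γ_sat z sinβ cosβ]
γ' = 18.1 − 9.81 = 8.29 kN/m³
Numerator = 7.9 + 8.29·5.5·cos²41.2°·tan37.8° = 7.9 + 8.29·5.5·0.5661·0.7757 = 27.922 kPa
Denominator = 18.1·5.5·sin41.2°·cos41.2° = 18.1·5.5·0.6587·0.7524 = 49.338 kPa
FS = 27.922 / 49.338 = 0.566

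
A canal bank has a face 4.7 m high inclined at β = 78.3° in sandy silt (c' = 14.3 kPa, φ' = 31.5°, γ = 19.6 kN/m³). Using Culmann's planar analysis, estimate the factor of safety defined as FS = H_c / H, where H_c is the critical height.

H_c = (4c'/γ) · sinβ cosφ' / [1 − cos(β − φ')]
    = (4·14.3/19.6) · sin78.3°·cos31.5° / [1 − cos46.8°]
    = 2.918 · 0.8349 / 0.3155 = 7.72 m
FS = H_c / H = 7.72 / 4.7 = 1.643

FS = 1.64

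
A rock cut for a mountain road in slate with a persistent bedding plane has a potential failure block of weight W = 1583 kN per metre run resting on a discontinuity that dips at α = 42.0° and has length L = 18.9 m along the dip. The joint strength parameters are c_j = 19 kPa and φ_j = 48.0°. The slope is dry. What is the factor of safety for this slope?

FS = 1.57

Resolving the block weight along and normal to the plane and applying the Mohr–Coulomb strength on the joint:
N' = W cosα = 1583·cos42.0° = 1176.4 kN/m
Driving force T = W sinα = 1583·sin42.0° = 1059.2 kN/m
Resisting force R = c_j·L + N'·tanφ_j = 19·18.9 + 1176.4·tan48.0° = 359.1 + 1306.5 = 1665.6 kN/m
FS = R / T = 1665.6 / 1059.2 = 1.572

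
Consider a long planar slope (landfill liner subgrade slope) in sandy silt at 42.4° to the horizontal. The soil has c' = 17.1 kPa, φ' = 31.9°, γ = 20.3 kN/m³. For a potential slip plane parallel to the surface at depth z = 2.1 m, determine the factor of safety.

FS = 1.49

For an infinite slope with a slip plane parallel to the surface (no pore pressure): FS = [c' + γz cos²β tanφ'] / [γz sinβ cosβ].
γz = 20.3·2.1 = 42.63 kN/m²
Numerator = 17.1 + 42.63·cos²42.4°·tan31.9° = 17.1 + 42.63·0.5453·0.6224 = 31.570 kPa
Denominator = 42.63·sin42.4°·cos42.4° = 42.63·0.6743·0.7385 = 21.227 kPa
FS = 31.570 / 21.227 = 1.487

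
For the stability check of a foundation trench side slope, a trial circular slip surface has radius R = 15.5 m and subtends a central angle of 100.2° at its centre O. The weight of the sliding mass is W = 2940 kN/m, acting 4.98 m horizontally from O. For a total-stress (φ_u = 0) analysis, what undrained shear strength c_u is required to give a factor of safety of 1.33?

c_u = 46.3 kPa

FS = c_u·L_a·R / (W·d), so c_u = FS·W·d / (L_a·R).
Arc length L_a = R·θ = 15.5·(100.2°·π/180) = 15.5·1.7488 = 27.11 m
c_u = 1.33·2940·4.98 / (27.11·15.5) = 19472.8 / 420.15 = 46.35 kPa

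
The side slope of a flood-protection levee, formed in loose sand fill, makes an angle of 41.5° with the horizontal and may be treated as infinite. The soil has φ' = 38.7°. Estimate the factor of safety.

FS = 0.91

For a dry cohesionless infinite slope the factor of safety is FS = tanφ' / tanβ.
FS = tan38.7° / tan41.5° = 0.8012 / 0.8847 = 0.906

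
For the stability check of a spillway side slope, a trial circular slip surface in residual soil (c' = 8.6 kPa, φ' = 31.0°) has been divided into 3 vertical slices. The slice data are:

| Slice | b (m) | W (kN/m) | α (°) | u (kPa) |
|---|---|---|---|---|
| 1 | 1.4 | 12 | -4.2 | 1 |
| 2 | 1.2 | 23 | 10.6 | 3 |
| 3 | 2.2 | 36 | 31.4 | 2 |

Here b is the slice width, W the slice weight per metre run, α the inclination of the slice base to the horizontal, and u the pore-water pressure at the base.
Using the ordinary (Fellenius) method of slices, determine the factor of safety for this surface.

Ordinary method of slices: FS = Σ[c'·Δl_i + (W_i cosα_i − u_i·Δl_i)·tanφ'] / Σ W_i sinα_i, with Δl_i = b_i / cosα_i.
Slice 1: Δl = 1.4/cos(-4.2°) = 1.404 m; N'_1 = 12·cos(-4.2°) − 1·1.404 = 10.6; c'Δl = 12.07; W sinα = -0.9
Slice 2: Δl = 1.2/cos10.6° = 1.221 m; N'_2 = 23·cos10.6° − 3·1.221 = 18.9; c'Δl = 10.50; W sinα = 4.2
Slice 3: Δl = 2.2/cos31.4° = 2.577 m; N'_3 = 36·cos31.4° − 2·2.577 = 25.6; c'Δl = 22.17; W sinα = 18.8
Σc'Δl = 44.7 kN/m; ΣN' = 55.1 kN/m; ΣW sinα = 22.1 kN/m
Resisting = 44.7 + 55.1·tan31.0° = 44.7 + 33.1 = 77.8 kN/m
FS = 77.8 / 22.1 = 3.521

FS = 3.52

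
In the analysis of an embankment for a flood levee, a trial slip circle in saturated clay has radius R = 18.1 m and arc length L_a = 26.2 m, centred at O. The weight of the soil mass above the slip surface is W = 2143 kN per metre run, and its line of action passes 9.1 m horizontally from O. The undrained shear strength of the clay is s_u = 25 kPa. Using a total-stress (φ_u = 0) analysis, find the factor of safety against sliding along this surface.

FS = 0.61

Taking moments about the centre O, the resisting moment is provided by the undrained shear strength acting along the arc:
M_R = s_u·L_a·R = 25·26.20·18.1 = 11855.5 kN·m/m
M_D = W·d = 2143·9.1 = 19501.3 kN·m/m
FS = M_R / M_D = 11855.5 / 19501.3 = 0.608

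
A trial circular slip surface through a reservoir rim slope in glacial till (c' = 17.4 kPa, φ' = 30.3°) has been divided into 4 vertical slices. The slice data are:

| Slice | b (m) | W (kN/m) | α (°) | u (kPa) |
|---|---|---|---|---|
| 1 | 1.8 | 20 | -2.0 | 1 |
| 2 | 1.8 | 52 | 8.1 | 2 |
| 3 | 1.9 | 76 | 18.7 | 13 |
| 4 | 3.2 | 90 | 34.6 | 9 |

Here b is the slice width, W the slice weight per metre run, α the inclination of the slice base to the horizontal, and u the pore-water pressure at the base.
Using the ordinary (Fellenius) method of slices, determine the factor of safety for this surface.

FS = 3.09

Ordinary method of slices: FS = Σ[c'·Δl_i + (W_i cosα_i − u_i·Δl_i)·tanφ'] / Σ W_i sinα_i, with Δl_i = b_i / cosα_i.
Slice 1: Δl = 1.8/cos(-2.0°) = 1.801 m; N'_1 = 20·cos(-2.0°) − 1·1.801 = 18.2; c'Δl = 31.34; W sinα = -0.7
Slice 2: Δl = 1.8/cos8.1° = 1.818 m; N'_2 = 52·cos8.1° − 2·1.818 = 47.8; c'Δl = 31.64; W sinα = 7.3
Slice 3: Δl = 1.9/cos18.7° = 2.006 m; N'_3 = 76·cos18.7° − 13·2.006 = 45.9; c'Δl = 34.90; W sinα = 24.4
Slice 4: Δl = 3.2/cos34.6° = 3.888 m; N'_4 = 90·cos34.6° − 9·3.888 = 39.1; c'Δl = 67.64; W sinα = 51.1
Σc'Δl = 165.5 kN/m; ΣN' = 151.0 kN/m; ΣW sinα = 82.1 kN/m
Resisting = 165.5 + 151.0·tan30.3° = 165.5 + 88.3 = 253.8 kN/m
FS = 253.8 / 82.1 = 3.091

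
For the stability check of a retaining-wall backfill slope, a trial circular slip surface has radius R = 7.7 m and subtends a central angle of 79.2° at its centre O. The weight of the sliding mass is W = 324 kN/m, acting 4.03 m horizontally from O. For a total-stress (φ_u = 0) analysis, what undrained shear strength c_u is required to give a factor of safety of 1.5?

FS = c_u·L_a·R / (W·d), so c_u = FS·W·d / (L_a·R).
Arc length L_a = R·θ = 7.7·(79.2°·π/180) = 7.7·1.3823 = 10.64 m
c_u = 1.5·324·4.03 / (10.64·7.7) = 1958.6 / 81.96 = 23.90 kPa

c_u = 23.9 kPa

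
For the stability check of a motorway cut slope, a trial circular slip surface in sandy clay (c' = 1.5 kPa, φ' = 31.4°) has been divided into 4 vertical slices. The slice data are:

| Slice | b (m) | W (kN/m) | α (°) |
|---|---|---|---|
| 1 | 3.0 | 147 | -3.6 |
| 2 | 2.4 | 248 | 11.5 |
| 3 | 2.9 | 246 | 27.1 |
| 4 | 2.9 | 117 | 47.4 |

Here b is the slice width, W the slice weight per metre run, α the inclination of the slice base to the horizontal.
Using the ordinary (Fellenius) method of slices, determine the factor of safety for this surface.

FS = 1.84

Ordinary method of slices: FS = Σ[c'·Δl_i + (W_i cosα_i)·tanφ'] / Σ W_i sinα_i, with Δl_i = b_i / cosα_i.
Slice 1: Δl = 3.0/cos(-3.6°) = 3.006 m; N'_1 = 147·cos(-3.6°) = 146.7; c'Δl = 4.51; W sinα = -9.2
Slice 2: Δl = 2.4/cos11.5° = 2.449 m; N'_2 = 248·cos11.5° = 243.0; c'Δl = 3.67; W sinα = 49.4
Slice 3: Δl = 2.9/cos27.1° = 3.258 m; N'_3 = 246·cos27.1° = 219.0; c'Δl = 4.89; W sinα = 112.1
Slice 4: Δl = 2.9/cos47.4° = 4.284 m; N'_4 = 117·cos47.4° = 79.2; c'Δl = 6.43; W sinα = 86.1
Σc'Δl = 19.5 kN/m; ΣN' = 687.9 kN/m; ΣW sinα = 238.4 kN/m
Resisting = 19.5 + 687.9·tan31.4° = 19.5 + 419.9 = 439.4 kN/m
FS = 439.4 / 238.4 = 1.843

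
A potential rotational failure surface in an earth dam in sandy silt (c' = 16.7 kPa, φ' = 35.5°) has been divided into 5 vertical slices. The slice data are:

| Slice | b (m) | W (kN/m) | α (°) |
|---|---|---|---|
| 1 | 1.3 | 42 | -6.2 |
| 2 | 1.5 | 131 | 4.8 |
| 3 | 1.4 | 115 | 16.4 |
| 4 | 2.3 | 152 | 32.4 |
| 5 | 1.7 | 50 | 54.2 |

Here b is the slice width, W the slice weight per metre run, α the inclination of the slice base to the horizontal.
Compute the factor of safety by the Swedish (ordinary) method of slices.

FS = 2.98

Ordinary method of slices: FS = Σ[c'·Δl_i + (W_i cosα_i)·tanφ'] / Σ W_i sinα_i, with Δl_i = b_i / cosα_i.
Slice 1: Δl = 1.3/cos(-6.2°) = 1.308 m; N'_1 = 42·cos(-6.2°) = 41.8; c'Δl = 21.84; W sinα = -4.5
Slice 2: Δl = 1.5/cos4.8° = 1.505 m; N'_2 = 131·cos4.8° = 130.5; c'Δl = 25.14; W sinα = 11.0
Slice 3: Δl = 1.4/cos16.4° = 1.459 m; N'_3 = 115·cos16.4° = 110.3; c'Δl = 24.37; W sinα = 32.5
Slice 4: Δl = 2.3/cos32.4° = 2.724 m; N'_4 = 152·cos32.4° = 128.3; c'Δl = 45.49; W sinα = 81.4
Slice 5: Δl = 1.7/cos54.2° = 2.906 m; N'_5 = 50·cos54.2° = 29.2; c'Δl = 48.53; W sinα = 40.6
Σc'Δl = 165.4 kN/m; ΣN' = 440.2 kN/m; ΣW sinα = 160.9 kN/m
Resisting = 165.4 + 440.2·tan35.5° = 165.4 + 314.0 = 479.4 kN/m
FS = 479.4 / 160.9 = 2.979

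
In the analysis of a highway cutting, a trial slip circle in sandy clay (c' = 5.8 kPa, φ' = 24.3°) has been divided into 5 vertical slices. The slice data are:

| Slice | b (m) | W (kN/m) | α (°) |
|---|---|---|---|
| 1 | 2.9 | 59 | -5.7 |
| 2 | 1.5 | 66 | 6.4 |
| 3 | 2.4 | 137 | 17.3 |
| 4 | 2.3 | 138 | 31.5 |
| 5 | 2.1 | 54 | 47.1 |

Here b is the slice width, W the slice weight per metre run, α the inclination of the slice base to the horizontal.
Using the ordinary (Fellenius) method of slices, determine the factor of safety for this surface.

FS = 1.68

Ordinary method of slices: FS = Σ[c'·Δl_i + (W_i cosα_i)·tanφ'] / Σ W_i sinα_i, with Δl_i = b_i / cosα_i.
Slice 1: Δl = 2.9/cos(-5.7°) = 2.914 m; N'_1 = 59·cos(-5.7°) = 58.7; c'Δl = 16.90; W sinα = -5.9
Slice 2: Δl = 1.5/cos6.4° = 1.509 m; N'_2 = 66·cos6.4° = 65.6; c'Δl = 8.75; W sinα = 7.4
Slice 3: Δl = 2.4/cos17.3° = 2.514 m; N'_3 = 137·cos17.3° = 130.8; c'Δl = 14.58; W sinα = 40.7
Slice 4: Δl = 2.3/cos31.5° = 2.698 m; N'_4 = 138·cos31.5° = 117.7; c'Δl = 15.65; W sinα = 72.1
Slice 5: Δl = 2.1/cos47.1° = 3.085 m; N'_5 = 54·cos47.1° = 36.8; c'Δl = 17.89; W sinα = 39.6
Σc'Δl = 73.8 kN/m; ΣN' = 409.5 kN/m; ΣW sinα = 153.9 kN/m
Resisting = 73.8 + 409.5·tan24.3° = 73.8 + 184.9 = 258.7 kN/m
FS = 258.7 / 153.9 = 1.681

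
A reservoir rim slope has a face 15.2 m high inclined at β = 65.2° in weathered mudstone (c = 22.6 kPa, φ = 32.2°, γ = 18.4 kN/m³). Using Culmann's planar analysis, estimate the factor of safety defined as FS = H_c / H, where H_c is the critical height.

FS = 1.54

H_c = (4c/γ) · sinβ cosφ / [1 − cos(β − φ)]
    = (4·22.6/18.4) · sin65.2°·cos32.2° / [1 − cos33.0°]
    = 4.913 · 0.7682 / 0.1613 = 23.39 m
FS = H_c / H = 23.39 / 15.2 = 1.539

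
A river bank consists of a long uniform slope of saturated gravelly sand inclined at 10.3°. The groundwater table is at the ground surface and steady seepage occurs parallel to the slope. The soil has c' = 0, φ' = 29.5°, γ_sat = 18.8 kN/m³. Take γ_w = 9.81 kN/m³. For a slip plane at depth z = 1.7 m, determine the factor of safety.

With seepage parallel to the slope and the water table at the surface, the effective normal stress on the slip plane uses the buoyant unit weight γ' = γ_sat − γ_w while the driving shear stress uses γ_sat:
FS = [c' + γ' z cos²β tanφ'] / [γ_sat z sinβ cosβ]
(For c' = 0 this reduces to FS = (γ'/γ_sat)·tanφ'/tanβ.)
γ' = 18.8 − 9.81 = 8.99 kN/m³
Numerator = 0.0 + 8.99·1.7·cos²10.3°·tan29.5° = 0.0 + 8.99·1.7·0.9680·0.5658 = 8.370 kPa
Denominator = 18.8·1.7·sin10.3°·cos10.3° = 18.8·1.7·0.1788·0.9839 = 5.622 kPa
FS = 8.370 / 5.622 = 1.489

FS = 1.49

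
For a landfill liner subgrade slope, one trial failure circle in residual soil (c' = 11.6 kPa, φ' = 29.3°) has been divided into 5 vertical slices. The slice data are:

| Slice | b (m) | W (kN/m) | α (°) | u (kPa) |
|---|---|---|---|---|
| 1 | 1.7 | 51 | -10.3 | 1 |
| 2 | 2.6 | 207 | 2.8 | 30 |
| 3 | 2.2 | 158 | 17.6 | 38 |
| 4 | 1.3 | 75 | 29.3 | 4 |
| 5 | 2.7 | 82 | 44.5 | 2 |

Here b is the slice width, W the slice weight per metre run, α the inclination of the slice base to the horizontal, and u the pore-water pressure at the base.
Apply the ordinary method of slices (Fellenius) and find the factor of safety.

FS = 2.34

Ordinary method of slices: FS = Σ[c'·Δl_i + (W_i cosα_i − u_i·Δl_i)·tanφ'] / Σ W_i sinα_i, with Δl_i = b_i / cosα_i.
Slice 1: Δl = 1.7/cos(-10.3°) = 1.728 m; N'_1 = 51·cos(-10.3°) − 1·1.728 = 48.5; c'Δl = 20.04; W sinα = -9.1
Slice 2: Δl = 2.6/cos2.8° = 2.603 m; N'_2 = 207·cos2.8° − 30·2.603 = 128.7; c'Δl = 30.20; W sinα = 10.1
Slice 3: Δl = 2.2/cos17.6° = 2.308 m; N'_3 = 158·cos17.6° − 38·2.308 = 62.9; c'Δl = 26.77; W sinα = 47.8
Slice 4: Δl = 1.3/cos29.3° = 1.491 m; N'_4 = 75·cos29.3° − 4·1.491 = 59.4; c'Δl = 17.29; W sinα = 36.7
Slice 5: Δl = 2.7/cos44.5° = 3.785 m; N'_5 = 82·cos44.5° − 2·3.785 = 50.9; c'Δl = 43.91; W sinα = 57.5
Σc'Δl = 138.2 kN/m; ΣN' = 350.4 kN/m; ΣW sinα = 142.9 kN/m
Resisting = 138.2 + 350.4·tan29.3° = 138.2 + 196.6 = 334.8 kN/m
FS = 334.8 / 142.9 = 2.342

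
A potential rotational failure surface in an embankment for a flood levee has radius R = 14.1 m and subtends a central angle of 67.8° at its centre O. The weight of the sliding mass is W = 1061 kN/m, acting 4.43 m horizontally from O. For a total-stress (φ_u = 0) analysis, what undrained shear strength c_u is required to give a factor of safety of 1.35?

c_u = 27.0 kPa

FS = c_u·L_a·R / (W·d), so c_u = FS·W·d / (L_a·R).
Arc length L_a = R·θ = 14.1·(67.8°·π/180) = 14.1·1.1833 = 16.68 m
c_u = 1.35·1061·4.43 / (16.68·14.1) = 6345.3 / 235.26 = 26.97 kPa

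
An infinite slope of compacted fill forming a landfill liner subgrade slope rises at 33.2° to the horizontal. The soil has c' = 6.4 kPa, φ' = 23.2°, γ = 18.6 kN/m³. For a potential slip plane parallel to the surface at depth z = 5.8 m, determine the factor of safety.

FS = 0.78

For an infinite slope with a slip plane parallel to the surface (no pore pressure): FS = [c' + γz cos²β tanφ'] / [γz sinβ cosβ].
γz = 18.6·5.8 = 107.88 kN/m²
Numerator = 6.4 + 107.88·cos²33.2°·tan23.2° = 6.4 + 107.88·0.7002·0.4286 = 38.774 kPa
Denominator = 107.88·sin33.2°·cos33.2° = 107.88·0.5476·0.8368 = 49.429 kPa
FS = 38.774 / 49.429 = 0.784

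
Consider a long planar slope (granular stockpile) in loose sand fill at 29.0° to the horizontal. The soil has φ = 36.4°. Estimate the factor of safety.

FS = 1.33

For a dry cohesionless infinite slope the factor of safety is FS = tanφ / tanβ.
FS = tan36.4° / tan29.0° = 0.7373 / 0.5543 = 1.330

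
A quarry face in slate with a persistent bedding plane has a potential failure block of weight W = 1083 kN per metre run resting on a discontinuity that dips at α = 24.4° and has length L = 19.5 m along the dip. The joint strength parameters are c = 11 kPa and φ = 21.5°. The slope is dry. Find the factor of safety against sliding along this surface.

FS = 1.35

Resolving the block weight along and normal to the plane and applying the Mohr–Coulomb strength on the joint:
N' = W cosα = 1083·cos24.4° = 986.3 kN/m
Driving force T = W sinα = 1083·sin24.4° = 447.4 kN/m
Resisting force R = c·L + N'·tanφ = 11·19.5 + 986.3·tan21.5° = 214.5 + 388.5 = 603.0 kN/m
FS = R / T = 603.0 / 447.4 = 1.348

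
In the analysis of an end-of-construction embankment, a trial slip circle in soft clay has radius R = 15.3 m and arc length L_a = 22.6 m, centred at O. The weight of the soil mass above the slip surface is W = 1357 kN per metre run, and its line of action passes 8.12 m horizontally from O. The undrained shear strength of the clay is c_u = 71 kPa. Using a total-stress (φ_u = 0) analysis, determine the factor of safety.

Taking moments about the centre O, the resisting moment is provided by the undrained shear strength acting along the arc:
M_R = c_u·L_a·R = 71·22.60·15.3 = 24550.4 kN·m/m
M_D = W·d = 1357·8.12 = 11018.8 kN·m/m
FS = M_R / M_D = 24550.4 / 11018.8 = 2.228

FS = 2.23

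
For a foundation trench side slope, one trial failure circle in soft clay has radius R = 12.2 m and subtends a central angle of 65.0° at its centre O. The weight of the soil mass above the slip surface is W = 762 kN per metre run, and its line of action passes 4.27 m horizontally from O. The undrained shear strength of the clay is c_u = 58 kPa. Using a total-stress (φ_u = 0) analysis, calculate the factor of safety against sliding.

FS = 3.01

Taking moments about the centre O, the resisting moment is provided by the undrained shear strength acting along the arc:
Arc length L_a = R·θ = 12.2·(65.0°·π/180) = 12.2·1.1345 = 13.84 m
M_R = c_u·L_a·R = 58·13.84·12.2 = 9793.5 kN·m/m
M_D = W·d = 762·4.27 = 3253.7 kN·m/m
FS = M_R / M_D = 9793.5 / 3253.7 = 3.010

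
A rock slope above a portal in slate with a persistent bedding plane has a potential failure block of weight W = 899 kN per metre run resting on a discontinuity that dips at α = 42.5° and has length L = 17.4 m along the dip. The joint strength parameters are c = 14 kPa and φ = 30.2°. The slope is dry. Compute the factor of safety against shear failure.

FS = 1.04

Resolving the block weight along and normal to the plane and applying the Mohr–Coulomb strength on the joint:
N' = W cosα = 899·cos42.5° = 662.8 kN/m
Driving force T = W sinα = 899·sin42.5° = 607.4 kN/m
Resisting force R = c·L + N'·tanφ = 14·17.4 + 662.8·tan30.2° = 243.6 + 385.8 = 629.4 kN/m
FS = R / T = 629.4 / 607.4 = 1.036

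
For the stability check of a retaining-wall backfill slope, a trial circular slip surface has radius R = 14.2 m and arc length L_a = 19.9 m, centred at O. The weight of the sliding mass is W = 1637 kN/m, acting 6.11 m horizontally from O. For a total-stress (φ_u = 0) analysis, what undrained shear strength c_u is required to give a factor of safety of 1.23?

FS = c_u·L_a·R / (W·d), so c_u = FS·W·d / (L_a·R).
c_u = 1.23·1637·6.11 / (19.90·14.2) = 12302.5 / 282.58 = 43.54 kPa

c_u = 43.5 kPa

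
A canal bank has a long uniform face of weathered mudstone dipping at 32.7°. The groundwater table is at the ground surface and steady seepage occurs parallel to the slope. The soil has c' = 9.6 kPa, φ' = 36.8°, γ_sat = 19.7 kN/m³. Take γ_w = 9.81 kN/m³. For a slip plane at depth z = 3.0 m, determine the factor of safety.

With seepage parallel to the slope and the water table at the surface, the effective normal stress on the slip plane uses the buoyant unit weight γ' = γ_sat − γ_w while the driving shear stress uses γ_sat:
FS = [c' + γ' z cos²β tanφ'] / [γ_sat z sinβ cosβ]
γ' = 19.7 − 9.81 = 9.89 kN/m³
Numerator = 9.6 + 9.89·3.0·cos²32.7°·tan36.8° = 9.6 + 9.89·3.0·0.7081·0.7481 = 25.318 kPa
Denominator = 19.7·3.0·sin32.7°·cos32.7° = 19.7·3.0·0.5402·0.8415 = 26.868 kPa
FS = 25.318 / 26.868 = 0.942

FS = 0.94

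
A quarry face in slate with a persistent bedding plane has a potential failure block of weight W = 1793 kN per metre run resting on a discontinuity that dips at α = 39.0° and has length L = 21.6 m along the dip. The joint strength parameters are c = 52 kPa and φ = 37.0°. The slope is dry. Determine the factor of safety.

FS = 1.93

Resolving the block weight along and normal to the plane and applying the Mohr–Coulomb strength on the joint:
N' = W cosα = 1793·cos39.0° = 1393.4 kN/m
Driving force T = W sinα = 1793·sin39.0° = 1128.4 kN/m
Resisting force R = c·L + N'·tanφ = 52·21.6 + 1393.4·tan37.0° = 1123.2 + 1050.0 = 2173.2 kN/m
FS = R / T = 2173.2 / 1128.4 = 1.926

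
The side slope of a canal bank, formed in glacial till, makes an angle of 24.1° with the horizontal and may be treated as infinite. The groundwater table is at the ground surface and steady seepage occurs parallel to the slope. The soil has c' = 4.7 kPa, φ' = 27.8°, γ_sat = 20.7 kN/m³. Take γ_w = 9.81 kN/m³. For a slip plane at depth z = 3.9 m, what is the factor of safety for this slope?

With seepage parallel to the slope and the water table at the surface, the effective normal stress on the slip plane uses the buoyant unit weight γ' = γ_sat − γ_w while the driving shear stress uses γ_sat:
FS = [c' + γ' z cos²β tanφ'] / [γ_sat z sinβ cosβ]
γ' = 20.7 − 9.81 = 10.89 kN/m³
Numerator = 4.7 + 10.89·3.9·cos²24.1°·tan27.8° = 4.7 + 10.89·3.9·0.8333·0.5272 = 23.359 kPa
Denominator = 20.7·3.9·sin24.1°·cos24.1° = 20.7·3.9·0.4083·0.9128 = 30.091 kPa
FS = 23.359 / 30.091 = 0.776

FS = 0.78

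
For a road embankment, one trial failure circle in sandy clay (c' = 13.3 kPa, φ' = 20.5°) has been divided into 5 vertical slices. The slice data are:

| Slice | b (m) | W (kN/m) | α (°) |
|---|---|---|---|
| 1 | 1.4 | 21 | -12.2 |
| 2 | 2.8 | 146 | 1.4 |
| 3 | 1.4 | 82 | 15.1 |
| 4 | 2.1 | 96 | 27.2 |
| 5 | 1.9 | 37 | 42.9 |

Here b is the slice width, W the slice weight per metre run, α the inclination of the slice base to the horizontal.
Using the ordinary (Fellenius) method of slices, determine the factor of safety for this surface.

Ordinary method of slices: FS = Σ[c'·Δl_i + (W_i cosα_i)·tanφ'] / Σ W_i sinα_i, with Δl_i = b_i / cosα_i.
Slice 1: Δl = 1.4/cos(-12.2°) = 1.432 m; N'_1 = 21·cos(-12.2°) = 20.5; c'Δl = 19.05; W sinα = -4.4
Slice 2: Δl = 2.8/cos1.4° = 2.801 m; N'_2 = 146·cos1.4° = 146.0; c'Δl = 37.25; W sinα = 3.6
Slice 3: Δl = 1.4/cos15.1° = 1.450 m; N'_3 = 82·cos15.1° = 79.2; c'Δl = 19.29; W sinα = 21.4
Slice 4: Δl = 2.1/cos27.2° = 2.361 m; N'_4 = 96·cos27.2° = 85.4; c'Δl = 31.40; W sinα = 43.9
Slice 5: Δl = 1.9/cos42.9° = 2.594 m; N'_5 = 37·cos42.9° = 27.1; c'Δl = 34.50; W sinα = 25.2
Σc'Δl = 141.5 kN/m; ΣN' = 358.1 kN/m; ΣW sinα = 89.6 kN/m
Resisting = 141.5 + 358.1·tan20.5° = 141.5 + 133.9 = 275.4 kN/m
FS = 275.4 / 89.6 = 3.075

FS = 3.07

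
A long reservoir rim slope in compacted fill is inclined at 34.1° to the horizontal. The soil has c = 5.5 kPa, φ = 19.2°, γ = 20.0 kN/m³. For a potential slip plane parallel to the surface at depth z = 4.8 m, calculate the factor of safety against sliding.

FS = 0.64

For an infinite slope with a slip plane parallel to the surface (no pore pressure): FS = [c + γz cos²β tanφ] / [γz sinβ cosβ].
γz = 20.0·4.8 = 96.00 kN/m²
Numerator = 5.5 + 96.00·cos²34.1°·tan19.2° = 5.5 + 96.00·0.6857·0.3482 = 28.423 kPa
Denominator = 96.00·sin34.1°·cos34.1° = 96.00·0.5606·0.8281 = 44.567 kPa
FS = 28.423 / 44.567 = 0.638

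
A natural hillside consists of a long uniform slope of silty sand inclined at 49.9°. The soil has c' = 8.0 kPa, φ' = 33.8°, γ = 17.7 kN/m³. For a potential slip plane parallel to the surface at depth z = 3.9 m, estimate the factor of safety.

FS = 0.80

For an infinite slope with a slip plane parallel to the surface (no pore pressure): FS = [c' + γz cos²β tanφ'] / [γz sinβ cosβ].
γz = 17.7·3.9 = 69.03 kN/m²
Numerator = 8.0 + 69.03·cos²49.9°·tan33.8° = 8.0 + 69.03·0.4149·0.6694 = 27.173 kPa
Denominator = 69.03·sin49.9°·cos49.9° = 69.03·0.7649·0.6441 = 34.011 kPa
FS = 27.173 / 34.011 = 0.799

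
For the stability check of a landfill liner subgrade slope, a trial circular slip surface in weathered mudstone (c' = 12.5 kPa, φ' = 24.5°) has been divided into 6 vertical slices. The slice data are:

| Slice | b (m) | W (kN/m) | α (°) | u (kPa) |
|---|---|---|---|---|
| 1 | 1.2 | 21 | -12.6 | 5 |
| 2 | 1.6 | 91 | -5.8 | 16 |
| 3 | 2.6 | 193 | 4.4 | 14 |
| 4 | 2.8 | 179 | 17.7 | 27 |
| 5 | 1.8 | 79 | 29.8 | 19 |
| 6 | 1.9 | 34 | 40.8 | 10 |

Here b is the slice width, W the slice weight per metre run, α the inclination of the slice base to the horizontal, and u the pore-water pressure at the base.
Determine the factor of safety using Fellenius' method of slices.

FS = 2.77

Ordinary method of slices: FS = Σ[c'·Δl_i + (W_i cosα_i − u_i·Δl_i)·tanφ'] / Σ W_i sinα_i, with Δl_i = b_i / cosα_i.
Slice 1: Δl = 1.2/cos(-12.6°) = 1.230 m; N'_1 = 21·cos(-12.6°) − 5·1.230 = 14.3; c'Δl = 15.37; W sinα = -4.6
Slice 2: Δl = 1.6/cos(-5.8°) = 1.608 m; N'_2 = 91·cos(-5.8°) − 16·1.608 = 64.8; c'Δl = 20.10; W sinα = -9.2
Slice 3: Δl = 2.6/cos4.4° = 2.608 m; N'_3 = 193·cos4.4° − 14·2.608 = 155.9; c'Δl = 32.60; W sinα = 14.8
Slice 4: Δl = 2.8/cos17.7° = 2.939 m; N'_4 = 179·cos17.7° − 27·2.939 = 91.2; c'Δl = 36.74; W sinα = 54.4
Slice 5: Δl = 1.8/cos29.8° = 2.074 m; N'_5 = 79·cos29.8° − 19·2.074 = 29.1; c'Δl = 25.93; W sinα = 39.3
Slice 6: Δl = 1.9/cos40.8° = 2.510 m; N'_6 = 34·cos40.8° − 10·2.510 = 0.6; c'Δl = 31.37; W sinα = 22.2
Σc'Δl = 162.1 kN/m; ΣN' = 356.0 kN/m; ΣW sinα = 116.9 kN/m
Resisting = 162.1 + 356.0·tan24.5° = 162.1 + 162.2 = 324.4 kN/m
FS = 324.4 / 116.9 = 2.774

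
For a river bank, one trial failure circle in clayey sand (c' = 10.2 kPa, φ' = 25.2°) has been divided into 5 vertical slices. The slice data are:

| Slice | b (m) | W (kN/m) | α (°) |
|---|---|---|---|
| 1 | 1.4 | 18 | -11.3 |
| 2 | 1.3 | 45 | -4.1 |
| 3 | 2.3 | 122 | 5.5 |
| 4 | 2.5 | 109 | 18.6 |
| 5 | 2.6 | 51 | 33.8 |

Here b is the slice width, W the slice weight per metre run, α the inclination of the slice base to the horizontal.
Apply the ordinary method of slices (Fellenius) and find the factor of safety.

Ordinary method of slices: FS = Σ[c'·Δl_i + (W_i cosα_i)·tanφ'] / Σ W_i sinα_i, with Δl_i = b_i / cosα_i.
Slice 1: Δl = 1.4/cos(-11.3°) = 1.428 m; N'_1 = 18·cos(-11.3°) = 17.7; c'Δl = 14.56; W sinα = -3.5
Slice 2: Δl = 1.3/cos(-4.1°) = 1.303 m; N'_2 = 45·cos(-4.1°) = 44.9; c'Δl = 13.29; W sinα = -3.2
Slice 3: Δl = 2.3/cos5.5° = 2.311 m; N'_3 = 122·cos5.5° = 121.4; c'Δl = 23.57; W sinα = 11.7
Slice 4: Δl = 2.5/cos18.6° = 2.638 m; N'_4 = 109·cos18.6° = 103.3; c'Δl = 26.91; W sinα = 34.8
Slice 5: Δl = 2.6/cos33.8° = 3.129 m; N'_5 = 51·cos33.8° = 42.4; c'Δl = 31.91; W sinα = 28.4
Σc'Δl = 110.2 kN/m; ΣN' = 329.7 kN/m; ΣW sinα = 68.1 kN/m
Resisting = 110.2 + 329.7·tan25.2° = 110.2 + 155.1 = 265.4 kN/m
FS = 265.4 / 68.1 = 3.898

FS = 3.90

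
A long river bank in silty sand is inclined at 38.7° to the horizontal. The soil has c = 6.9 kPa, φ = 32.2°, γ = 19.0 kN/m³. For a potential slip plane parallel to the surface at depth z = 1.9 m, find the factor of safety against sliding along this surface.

FS = 1.18

For an infinite slope with a slip plane parallel to the surface (no pore pressure): FS = [c + γz cos²β tanφ] / [γz sinβ cosβ].
γz = 19.0·1.9 = 36.10 kN/m²
Numerator = 6.9 + 36.10·cos²38.7°·tan32.2° = 6.9 + 36.10·0.6091·0.6297 = 20.746 kPa
Denominator = 36.10·sin38.7°·cos38.7° = 36.10·0.6252·0.7804 = 17.615 kPa
FS = 20.746 / 17.615 = 1.178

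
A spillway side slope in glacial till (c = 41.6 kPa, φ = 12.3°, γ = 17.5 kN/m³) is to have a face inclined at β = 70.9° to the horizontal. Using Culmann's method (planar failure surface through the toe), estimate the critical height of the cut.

H_c = 18.33 m

Culmann's analysis gives the critical failure plane at α_cr = (β + φ)/2 = (70.9 + 12.3)/2 = 41.6°, and the critical height
H_c = (4c/γ) · sinβ cosφ / [1 − cos(β − φ)]
    = (4·41.6/17.5) · sin70.9°·cos12.3° / [1 − cos(58.6°)]
    = 9.509 · 0.9449·0.9770 / [1 − 0.5210]
    = 9.509 · 0.9233 / 0.4790
    = 18.33 m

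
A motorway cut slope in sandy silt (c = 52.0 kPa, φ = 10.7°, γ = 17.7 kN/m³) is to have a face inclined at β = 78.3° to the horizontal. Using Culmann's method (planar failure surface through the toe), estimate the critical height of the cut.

Culmann's analysis gives the critical failure plane at α_cr = (β + φ)/2 = (78.3 + 10.7)/2 = 44.5°, and the critical height
H_c = (4c/γ) · sinβ cosφ / [1 − cos(β − φ)]
    = (4·52.0/17.7) · sin78.3°·cos10.7° / [1 − cos(67.6°)]
    = 11.751 · 0.9792·0.9826 / [1 − 0.3811]
    = 11.751 · 0.9622 / 0.6189
    = 18.27 m

H_c = 18.27 m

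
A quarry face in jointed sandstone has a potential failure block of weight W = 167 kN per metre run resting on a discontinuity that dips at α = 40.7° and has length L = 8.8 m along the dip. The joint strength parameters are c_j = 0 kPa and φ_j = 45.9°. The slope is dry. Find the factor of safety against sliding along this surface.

Resolving the block weight along and normal to the plane and applying the Mohr–Coulomb strength on the joint:
N' = W cosα = 167·cos40.7° = 126.6 kN/m
Driving force T = W sinα = 167·sin40.7° = 108.9 kN/m
Resisting force R = c_j·L + N'·tanφ_j = 0·8.8 + 126.6·tan45.9° = 0.0 + 130.6 = 130.6 kN/m
FS = R / T = 130.6 / 108.9 = 1.200

FS = 1.20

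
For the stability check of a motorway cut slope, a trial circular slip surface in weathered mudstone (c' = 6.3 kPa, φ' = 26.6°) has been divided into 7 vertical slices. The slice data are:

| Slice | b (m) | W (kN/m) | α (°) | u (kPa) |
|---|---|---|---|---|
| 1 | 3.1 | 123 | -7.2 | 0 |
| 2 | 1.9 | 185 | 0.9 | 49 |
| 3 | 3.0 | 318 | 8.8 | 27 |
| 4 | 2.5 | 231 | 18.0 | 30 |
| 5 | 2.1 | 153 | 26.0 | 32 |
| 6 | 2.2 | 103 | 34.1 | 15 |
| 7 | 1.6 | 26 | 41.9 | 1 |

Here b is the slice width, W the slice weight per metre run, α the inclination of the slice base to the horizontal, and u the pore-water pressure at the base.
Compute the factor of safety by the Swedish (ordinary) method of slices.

FS = 1.88

Ordinary method of slices: FS = Σ[c'·Δl_i + (W_i cosα_i − u_i·Δl_i)·tanφ'] / Σ W_i sinα_i, with Δl_i = b_i / cosα_i.
Slice 1: Δl = 3.1/cos(-7.2°) = 3.125 m; N'_1 = 123·cos(-7.2°) − 0·3.125 = 122.0; c'Δl = 19.69; W sinα = -15.4
Slice 2: Δl = 1.9/cos0.9° = 1.900 m; N'_2 = 185·cos0.9° − 49·1.900 = 91.9; c'Δl = 11.97; W sinα = 2.9
Slice 3: Δl = 3.0/cos8.8° = 3.036 m; N'_3 = 318·cos8.8° − 27·3.036 = 232.3; c'Δl = 19.13; W sinα = 48.6
Slice 4: Δl = 2.5/cos18.0° = 2.629 m; N'_4 = 231·cos18.0° − 30·2.629 = 140.8; c'Δl = 16.56; W sinα = 71.4
Slice 5: Δl = 2.1/cos26.0° = 2.336 m; N'_5 = 153·cos26.0° − 32·2.336 = 62.7; c'Δl = 14.72; W sinα = 67.1
Slice 6: Δl = 2.2/cos34.1° = 2.657 m; N'_6 = 103·cos34.1° − 15·2.657 = 45.4; c'Δl = 16.74; W sinα = 57.7
Slice 7: Δl = 1.6/cos41.9° = 2.150 m; N'_7 = 26·cos41.9° − 1·2.150 = 17.2; c'Δl = 13.54; W sinα = 17.4
Σc'Δl = 112.3 kN/m; ΣN' = 712.4 kN/m; ΣW sinα = 249.7 kN/m
Resisting = 112.3 + 712.4·tan26.6° = 112.3 + 356.7 = 469.1 kN/m
FS = 469.1 / 249.7 = 1.879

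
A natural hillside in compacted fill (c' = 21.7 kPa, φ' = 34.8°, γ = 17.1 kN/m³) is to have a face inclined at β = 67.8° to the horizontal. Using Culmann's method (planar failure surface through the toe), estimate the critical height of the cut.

Culmann's analysis gives the critical failure plane at α_cr = (β + φ')/2 = (67.8 + 34.8)/2 = 51.3°, and the critical height
H_c = (4c'/γ) · sinβ cosφ' / [1 − cos(β − φ')]
    = (4·21.7/17.1) · sin67.8°·cos34.8° / [1 − cos(33.0°)]
    = 5.076 · 0.9259·0.8211 / [1 − 0.8387]
    = 5.076 · 0.7603 / 0.1613
    = 23.92 m

H_c = 23.92 m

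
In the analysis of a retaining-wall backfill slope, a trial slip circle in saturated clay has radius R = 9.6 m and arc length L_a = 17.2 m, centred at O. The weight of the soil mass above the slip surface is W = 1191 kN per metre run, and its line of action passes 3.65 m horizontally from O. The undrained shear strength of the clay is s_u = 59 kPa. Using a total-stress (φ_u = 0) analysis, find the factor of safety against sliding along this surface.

FS = 2.24

Taking moments about the centre O, the resisting moment is provided by the undrained shear strength acting along the arc:
M_R = s_u·L_a·R = 59·17.20·9.6 = 9742.1 kN·m/m
M_D = W·d = 1191·3.65 = 4347.1 kN·m/m
FS = M_R / M_D = 9742.1 / 4347.1 = 2.241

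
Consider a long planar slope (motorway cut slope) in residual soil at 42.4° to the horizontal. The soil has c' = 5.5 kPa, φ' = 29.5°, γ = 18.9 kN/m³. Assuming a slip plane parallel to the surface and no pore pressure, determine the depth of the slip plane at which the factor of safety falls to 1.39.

z = 0.76 m

Setting FS = 1.39 in FS = [c' + γz cos²β tanφ'] / [γz sinβ cosβ] and solving for z:
z = c' / [γ cosβ (FS·sinβ − cosβ·tanφ')]
  = 5.5 / [18.9·cos42.4°·(1.39·sin42.4° − cos42.4°·tan29.5°)]
  = 5.5 / [18.9·0.7385·(1.39·0.6743 − 0.7385·0.5658)]
  = 5.5 / 7.2503 = 0.759 m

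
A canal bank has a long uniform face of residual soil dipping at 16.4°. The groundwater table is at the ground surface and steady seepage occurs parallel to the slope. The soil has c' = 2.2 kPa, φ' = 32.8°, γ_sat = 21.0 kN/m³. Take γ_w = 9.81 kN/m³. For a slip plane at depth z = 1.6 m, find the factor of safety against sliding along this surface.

FS = 1.41

With seepage parallel to the slope and the water table at the surface, the effective normal stress on the slip plane uses the buoyant unit weight γ' = γ_sat − γ_w while the driving shear stress uses γ_sat:
FS = [c' + γ' z cos²β tanφ'] / [γ_sat z sinβ cosβ]
γ' = 21.0 − 9.81 = 11.19 kN/m³
Numerator = 2.2 + 11.19·1.6·cos²16.4°·tan32.8° = 2.2 + 11.19·1.6·0.9203·0.6445 = 12.819 kPa
Denominator = 21.0·1.6·sin16.4°·cos16.4° = 21.0·1.6·0.2823·0.9593 = 9.101 kPa
FS = 12.819 / 9.101 = 1.409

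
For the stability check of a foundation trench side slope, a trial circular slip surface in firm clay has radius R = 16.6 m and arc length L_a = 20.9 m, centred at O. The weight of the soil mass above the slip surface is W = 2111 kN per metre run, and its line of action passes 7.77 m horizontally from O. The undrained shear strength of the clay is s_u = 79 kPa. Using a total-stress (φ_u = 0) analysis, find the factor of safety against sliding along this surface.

FS = 1.67

Taking moments about the centre O, the resisting moment is provided by the undrained shear strength acting along the arc:
M_R = s_u·L_a·R = 79·20.90·16.6 = 27408.3 kN·m/m
M_D = W·d = 2111·7.77 = 16402.5 kN·m/m
FS = M_R / M_D = 27408.3 / 16402.5 = 1.671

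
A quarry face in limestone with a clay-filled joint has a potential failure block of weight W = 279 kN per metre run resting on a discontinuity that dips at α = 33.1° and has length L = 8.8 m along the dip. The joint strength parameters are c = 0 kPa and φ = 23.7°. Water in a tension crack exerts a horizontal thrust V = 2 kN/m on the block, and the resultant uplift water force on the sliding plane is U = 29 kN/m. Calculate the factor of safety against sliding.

Resolving the block weight along and normal to the plane and applying the Mohr–Coulomb strength on the joint:
N' = W cosα − U − V sinα = 279·cos33.1° − 29 − 2·sin33.1° = 203.6 kN/m
Driving force T = W sinα + V cosα = 279·sin33.1° + 2·cos33.1° = 154.0 kN/m
Resisting force R = c·L + N'·tanφ = 0·8.8 + 203.6·tan23.7° = 0.0 + 89.4 = 89.4 kN/m
FS = R / T = 89.4 / 154.0 = 0.580

FS = 0.58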